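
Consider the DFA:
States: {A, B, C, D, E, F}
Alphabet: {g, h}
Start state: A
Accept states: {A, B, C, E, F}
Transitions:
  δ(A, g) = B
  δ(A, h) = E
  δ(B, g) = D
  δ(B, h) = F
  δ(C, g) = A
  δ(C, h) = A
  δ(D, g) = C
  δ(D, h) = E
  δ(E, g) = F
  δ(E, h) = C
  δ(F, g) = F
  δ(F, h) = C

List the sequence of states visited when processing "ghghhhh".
read 'g': A → B
  read 'h': B → F
  read 'g': F → F
  read 'h': F → C
  read 'h': C → A
  read 'h': A → E
  read 'h': E → C
A -> B -> F -> F -> C -> A -> E -> C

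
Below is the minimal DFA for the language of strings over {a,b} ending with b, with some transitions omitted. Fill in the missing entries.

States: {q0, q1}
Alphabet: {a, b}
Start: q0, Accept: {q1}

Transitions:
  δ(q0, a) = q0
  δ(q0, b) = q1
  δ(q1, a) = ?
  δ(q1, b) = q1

From the language and accept set, identify what each state tracks — q0: last symbol not b; q1: last symbol is b.
Each missing δ(q, a) is the state matching the new tracked value after reading a.
δ(q1, a) = q0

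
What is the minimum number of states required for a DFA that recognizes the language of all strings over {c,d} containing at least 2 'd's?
By Myhill–Nerode, count the distinguishable equivalence classes: 3 classes — having seen 0, 1, or ≥2 copies of 'd'; any two classes i < j (j ≤ 2) are distinguished by the string d^(2−j), which takes class j to 2 copies (accepted) but leaves class i below 2 (rejected).
3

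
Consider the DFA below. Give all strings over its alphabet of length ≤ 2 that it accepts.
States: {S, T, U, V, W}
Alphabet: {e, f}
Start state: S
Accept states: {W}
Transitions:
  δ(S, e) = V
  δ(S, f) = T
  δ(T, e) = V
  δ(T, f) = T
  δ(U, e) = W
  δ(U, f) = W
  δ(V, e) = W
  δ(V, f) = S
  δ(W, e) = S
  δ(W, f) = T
ee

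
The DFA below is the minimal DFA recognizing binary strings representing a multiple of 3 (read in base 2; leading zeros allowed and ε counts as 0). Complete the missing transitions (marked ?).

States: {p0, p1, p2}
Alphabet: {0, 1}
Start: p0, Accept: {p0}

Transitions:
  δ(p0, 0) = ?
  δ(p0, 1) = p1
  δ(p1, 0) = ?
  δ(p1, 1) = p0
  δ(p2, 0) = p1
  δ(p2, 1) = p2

From the language and accept set, identify what each state tracks — p0: value ≡ 0 (mod 3); p1: value ≡ 1 (mod 3); p2: value ≡ 2 (mod 3).
Each missing δ(q, a) is the state matching the new tracked value after reading a.
δ(p0, 0) = p0; δ(p1, 0) = p2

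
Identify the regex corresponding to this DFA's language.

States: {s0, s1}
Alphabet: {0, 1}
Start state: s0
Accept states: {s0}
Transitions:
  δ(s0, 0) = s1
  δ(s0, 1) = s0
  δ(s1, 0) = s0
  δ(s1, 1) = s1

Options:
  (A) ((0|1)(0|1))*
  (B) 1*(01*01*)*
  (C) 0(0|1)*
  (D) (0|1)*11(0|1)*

Check each option against the DFA on short strings; one disagreement eliminates an option:
  (A) ((0|1)(0|1))*: on '1' the DFA goes s0 → s0 and accepts (s0 ∈ Accept), but the regex does not match it → eliminate
  (B) 1*(01*01*)*: agrees with the DFA on every string of length ≤ 6
  (C) 0(0|1)*: on ε the DFA stays in s0 and accepts (s0 ∈ Accept), but the regex does not match it → eliminate
  (D) (0|1)*11(0|1)*: on ε the DFA stays in s0 and accepts (s0 ∈ Accept), but the regex does not match it → eliminate
Only (B) is consistent with the DFA.
(B) 1*(01*01*)*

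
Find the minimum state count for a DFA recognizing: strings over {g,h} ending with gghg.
By Myhill–Nerode, count the distinguishable equivalence classes: 5 classes — one per longest suffix of the input that is a prefix of 'gghg' (lengths 0 through 4); only the length-4 class is accepting.
5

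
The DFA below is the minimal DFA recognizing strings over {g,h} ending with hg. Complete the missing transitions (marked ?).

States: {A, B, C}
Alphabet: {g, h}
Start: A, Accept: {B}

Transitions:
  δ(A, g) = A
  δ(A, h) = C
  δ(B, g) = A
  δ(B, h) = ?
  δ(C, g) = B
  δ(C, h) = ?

From the language and accept set, identify what each state tracks — A: no suffix match; B: suffix is hg; C: one trailing h.
Each missing δ(q, a) is the state matching the new tracked value after reading a.
δ(B, h) = C; δ(C, h) = C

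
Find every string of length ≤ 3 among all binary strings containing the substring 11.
11, 011, 110, 111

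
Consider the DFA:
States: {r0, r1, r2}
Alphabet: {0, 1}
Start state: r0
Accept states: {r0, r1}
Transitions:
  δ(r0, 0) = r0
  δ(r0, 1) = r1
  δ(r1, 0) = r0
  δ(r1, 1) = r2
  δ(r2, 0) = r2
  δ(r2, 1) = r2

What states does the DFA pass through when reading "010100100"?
read '0': r0 → r0
  read '1': r0 → r1
  read '0': r1 → r0
  read '1': r0 → r1
  read '0': r1 → r0
  read '0': r0 → r0
  read '1': r0 → r1
  read '0': r1 → r0
  read '0': r0 → r0
r0 -> r0 -> r1 -> r0 -> r1 -> r0 -> r0 -> r1 -> r0 -> r0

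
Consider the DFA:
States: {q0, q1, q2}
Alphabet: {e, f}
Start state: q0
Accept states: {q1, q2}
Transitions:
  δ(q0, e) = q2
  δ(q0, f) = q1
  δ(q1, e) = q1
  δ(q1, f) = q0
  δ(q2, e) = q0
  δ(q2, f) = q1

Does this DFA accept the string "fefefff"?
Processing string "fefefff":
  q0 --f--> q1
  q1 --e--> q1
  q1 --f--> q0
  q0 --e--> q2
  q2 --f--> q1
  q1 --f--> q0
  q0 --f--> q1
Final state: q1
Accept states: {q1, q2}
Yes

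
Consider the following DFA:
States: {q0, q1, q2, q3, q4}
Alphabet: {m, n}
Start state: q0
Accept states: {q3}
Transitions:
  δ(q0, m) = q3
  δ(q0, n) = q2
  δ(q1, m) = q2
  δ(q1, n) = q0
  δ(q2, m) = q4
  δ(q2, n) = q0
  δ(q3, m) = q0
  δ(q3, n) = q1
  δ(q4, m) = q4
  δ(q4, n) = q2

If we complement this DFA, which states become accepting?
Complement accept states = All states \ Original accept states
= {q0, q1, q2, q3, q4} \ {q3}
{q0, q1, q2, q4}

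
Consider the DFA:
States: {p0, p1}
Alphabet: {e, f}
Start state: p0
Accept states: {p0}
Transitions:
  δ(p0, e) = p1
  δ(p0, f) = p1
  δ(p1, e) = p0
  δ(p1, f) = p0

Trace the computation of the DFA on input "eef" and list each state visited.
read 'e': p0 → p1
  read 'e': p1 → p0
  read 'f': p0 → p1
p0 -> p1 -> p0 -> p1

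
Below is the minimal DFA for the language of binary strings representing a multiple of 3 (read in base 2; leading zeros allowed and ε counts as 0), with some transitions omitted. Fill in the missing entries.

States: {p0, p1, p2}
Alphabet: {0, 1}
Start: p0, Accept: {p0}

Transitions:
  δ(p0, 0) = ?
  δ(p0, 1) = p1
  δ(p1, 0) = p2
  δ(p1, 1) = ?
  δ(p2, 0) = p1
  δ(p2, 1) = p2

From the language and accept set, identify what each state tracks — p0: value ≡ 0 (mod 3); p1: value ≡ 1 (mod 3); p2: value ≡ 2 (mod 3).
Each missing δ(q, a) is the state matching the new tracked value after reading a.
δ(p0, 0) = p0; δ(p1, 1) = p0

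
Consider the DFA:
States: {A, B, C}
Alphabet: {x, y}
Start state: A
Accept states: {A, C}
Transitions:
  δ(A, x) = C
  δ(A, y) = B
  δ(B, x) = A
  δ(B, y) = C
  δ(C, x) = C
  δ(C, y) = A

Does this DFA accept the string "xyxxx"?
Processing string "xyxxx":
  A --x--> C
  C --y--> A
  A --x--> C
  C --x--> C
  C --x--> C
Final state: C
Accept states: {A, C}
Yes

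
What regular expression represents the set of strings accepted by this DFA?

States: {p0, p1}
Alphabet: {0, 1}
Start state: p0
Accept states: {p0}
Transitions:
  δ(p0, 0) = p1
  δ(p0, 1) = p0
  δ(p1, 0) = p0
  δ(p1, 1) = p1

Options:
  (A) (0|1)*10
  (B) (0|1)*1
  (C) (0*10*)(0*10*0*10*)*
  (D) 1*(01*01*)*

Check each option against the DFA on short strings; one disagreement eliminates an option:
  (A) (0|1)*10: on ε the DFA stays in p0 and accepts (p0 ∈ Accept), but the regex does not match it → eliminate
  (B) (0|1)*1: on ε the DFA stays in p0 and accepts (p0 ∈ Accept), but the regex does not match it → eliminate
  (C) (0*10*)(0*10*0*10*)*: on ε the DFA stays in p0 and accepts (p0 ∈ Accept), but the regex does not match it → eliminate
  (D) 1*(01*01*)*: agrees with the DFA on every string of length ≤ 6
Only (D) is consistent with the DFA.
(D) 1*(01*01*)*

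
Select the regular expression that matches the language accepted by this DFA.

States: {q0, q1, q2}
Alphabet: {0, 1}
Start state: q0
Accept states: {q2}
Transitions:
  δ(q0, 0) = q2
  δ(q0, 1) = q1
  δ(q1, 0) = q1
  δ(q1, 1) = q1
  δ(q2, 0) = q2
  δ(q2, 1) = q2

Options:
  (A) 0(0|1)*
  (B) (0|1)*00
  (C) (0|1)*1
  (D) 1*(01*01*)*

Check each option against the DFA on short strings; one disagreement eliminates an option:
  (A) 0(0|1)*: agrees with the DFA on every string of length ≤ 6
  (B) (0|1)*00: on '0' the DFA goes q0 → q2 and accepts (q2 ∈ Accept), but the regex does not match it → eliminate
  (C) (0|1)*1: on '0' the DFA goes q0 → q2 and accepts (q2 ∈ Accept), but the regex does not match it → eliminate
  (D) 1*(01*01*)*: on ε the DFA stays in q0 and rejects (q0 ∉ Accept), but the regex matches it → eliminate
Only (A) is consistent with the DFA.
(A) 0(0|1)*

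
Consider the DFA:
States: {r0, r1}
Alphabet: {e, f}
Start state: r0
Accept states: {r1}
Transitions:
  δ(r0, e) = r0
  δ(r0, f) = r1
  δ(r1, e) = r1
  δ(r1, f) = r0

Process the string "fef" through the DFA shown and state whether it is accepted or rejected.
Processing string "fef":
  r0 --f--> r1
  r1 --e--> r1
  r1 --f--> r0
Final state: r0
Accept states: {r1}
No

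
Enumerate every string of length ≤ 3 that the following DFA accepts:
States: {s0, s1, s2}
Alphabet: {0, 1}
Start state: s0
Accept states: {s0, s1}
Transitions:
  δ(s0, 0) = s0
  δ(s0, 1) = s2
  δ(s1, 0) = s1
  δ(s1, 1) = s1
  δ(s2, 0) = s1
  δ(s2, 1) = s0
ε, 0, 00, 10, 11, 000, 010, 011, 100, 101, 110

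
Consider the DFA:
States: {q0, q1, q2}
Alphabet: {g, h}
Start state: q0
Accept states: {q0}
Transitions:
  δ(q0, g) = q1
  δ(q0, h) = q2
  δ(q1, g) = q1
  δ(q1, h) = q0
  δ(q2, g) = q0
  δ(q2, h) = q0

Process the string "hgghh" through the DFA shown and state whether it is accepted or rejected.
Processing string "hgghh":
  q0 --h--> q2
  q2 --g--> q0
  q0 --g--> q1
  q1 --h--> q0
  q0 --h--> q2
Final state: q2
Accept states: {q0}
No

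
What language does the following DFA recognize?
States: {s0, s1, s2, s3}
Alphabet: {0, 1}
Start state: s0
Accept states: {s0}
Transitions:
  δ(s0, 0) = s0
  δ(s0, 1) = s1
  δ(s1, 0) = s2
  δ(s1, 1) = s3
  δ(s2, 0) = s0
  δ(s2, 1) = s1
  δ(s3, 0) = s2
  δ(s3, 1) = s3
Testing a few strings:
  '000' → accept
  '1' → reject
  '01' → reject
  '1010' → reject
State roles: s0=value ≡ 0 (mod 4); s1=value ≡ 1 (mod 4); s2=value ≡ 2 (mod 4); s3=value ≡ 3 (mod 4)
All binary strings representing a multiple of 4 (read in base 2; leading zeros allowed and ε counts as 0)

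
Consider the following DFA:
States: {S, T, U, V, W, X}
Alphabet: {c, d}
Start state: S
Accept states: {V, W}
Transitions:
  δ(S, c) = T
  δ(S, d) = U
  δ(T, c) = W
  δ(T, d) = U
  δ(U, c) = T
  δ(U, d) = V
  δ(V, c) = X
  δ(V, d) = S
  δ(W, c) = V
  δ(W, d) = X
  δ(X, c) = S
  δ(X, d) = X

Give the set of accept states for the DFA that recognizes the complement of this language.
Complement accept states = All states \ Original accept states
= {S, T, U, V, W, X} \ {V, W}
{S, T, U, X}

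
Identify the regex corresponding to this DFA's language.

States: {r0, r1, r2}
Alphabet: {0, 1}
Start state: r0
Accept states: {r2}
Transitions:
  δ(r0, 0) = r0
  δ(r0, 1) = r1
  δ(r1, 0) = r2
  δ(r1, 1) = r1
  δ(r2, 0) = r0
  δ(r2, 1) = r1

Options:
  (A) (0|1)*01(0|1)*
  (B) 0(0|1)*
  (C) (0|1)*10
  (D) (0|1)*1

Check each option against the DFA on short strings; one disagreement eliminates an option:
  (A) (0|1)*01(0|1)*: on '01' the DFA goes r0 → r0 → r1 and rejects (r1 ∉ Accept), but the regex matches it → eliminate
  (B) 0(0|1)*: on '0' the DFA goes r0 → r0 and rejects (r0 ∉ Accept), but the regex matches it → eliminate
  (C) (0|1)*10: agrees with the DFA on every string of length ≤ 6
  (D) (0|1)*1: on '1' the DFA goes r0 → r1 and rejects (r1 ∉ Accept), but the regex matches it → eliminate
Only (C) is consistent with the DFA.
(C) (0|1)*10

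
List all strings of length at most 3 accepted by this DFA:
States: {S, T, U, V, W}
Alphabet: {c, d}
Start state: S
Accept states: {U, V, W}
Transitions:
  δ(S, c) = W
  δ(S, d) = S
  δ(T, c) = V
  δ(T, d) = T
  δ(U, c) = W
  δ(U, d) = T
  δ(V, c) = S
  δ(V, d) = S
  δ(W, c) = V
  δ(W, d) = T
c, cc, dc, cdc, dcc, ddc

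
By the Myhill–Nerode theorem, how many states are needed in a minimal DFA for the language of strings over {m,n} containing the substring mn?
By Myhill–Nerode, count the distinguishable equivalence classes: three classes — no m yet / m seen but no mn / mn seen.
3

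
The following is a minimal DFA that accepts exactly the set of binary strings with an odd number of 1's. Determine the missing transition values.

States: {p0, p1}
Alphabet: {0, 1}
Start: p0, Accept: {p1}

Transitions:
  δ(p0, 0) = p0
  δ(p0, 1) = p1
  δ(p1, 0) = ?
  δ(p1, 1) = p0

From the language and accept set, identify what each state tracks — p0: even number of 1's so far; p1: odd number of 1's so far.
Each missing δ(q, a) is the state matching the new tracked value after reading a.
δ(p1, 0) = p1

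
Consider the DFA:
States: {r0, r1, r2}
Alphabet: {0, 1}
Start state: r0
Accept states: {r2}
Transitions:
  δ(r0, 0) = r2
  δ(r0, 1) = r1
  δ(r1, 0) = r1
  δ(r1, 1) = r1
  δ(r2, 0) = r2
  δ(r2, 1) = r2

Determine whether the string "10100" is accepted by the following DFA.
Processing string "10100":
  r0 --1--> r1
  r1 --0--> r1
  r1 --1--> r1
  r1 --0--> r1
  r1 --0--> r1
Final state: r1
Accept states: {r2}
No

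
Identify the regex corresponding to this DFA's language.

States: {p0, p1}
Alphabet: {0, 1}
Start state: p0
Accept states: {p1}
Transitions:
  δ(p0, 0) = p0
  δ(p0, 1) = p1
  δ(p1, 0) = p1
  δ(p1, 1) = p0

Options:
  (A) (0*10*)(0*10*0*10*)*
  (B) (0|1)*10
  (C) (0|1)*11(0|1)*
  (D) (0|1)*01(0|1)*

Check each option against the DFA on short strings; one disagreement eliminates an option:
  (A) (0*10*)(0*10*0*10*)*: agrees with the DFA on every string of length ≤ 6
  (B) (0|1)*10: on '1' the DFA goes p0 → p1 and accepts (p1 ∈ Accept), but the regex does not match it → eliminate
  (C) (0|1)*11(0|1)*: on '1' the DFA goes p0 → p1 and accepts (p1 ∈ Accept), but the regex does not match it → eliminate
  (D) (0|1)*01(0|1)*: on '1' the DFA goes p0 → p1 and accepts (p1 ∈ Accept), but the regex does not match it → eliminate
Only (A) is consistent with the DFA.
(A) (0*10*)(0*10*0*10*)*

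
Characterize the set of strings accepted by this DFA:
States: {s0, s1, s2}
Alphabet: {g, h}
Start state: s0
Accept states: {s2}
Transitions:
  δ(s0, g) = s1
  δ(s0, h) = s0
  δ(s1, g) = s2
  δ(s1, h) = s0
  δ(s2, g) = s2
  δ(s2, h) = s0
Testing a few strings:
  'ghg' → reject
  'h' → reject
  'g' → reject
  'ghh' → reject
State roles: s0=last symbol not g; s1=one trailing g; s2=two trailing g's
All strings over {g,h} ending with gg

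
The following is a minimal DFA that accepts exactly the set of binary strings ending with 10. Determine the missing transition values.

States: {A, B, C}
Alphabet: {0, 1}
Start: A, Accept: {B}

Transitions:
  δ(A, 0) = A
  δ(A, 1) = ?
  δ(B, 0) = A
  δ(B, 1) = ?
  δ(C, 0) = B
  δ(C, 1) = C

From the language and accept set, identify what each state tracks — A: no suffix match; B: suffix is 10; C: one trailing 1.
Each missing δ(q, a) is the state matching the new tracked value after reading a.
δ(A, 1) = C; δ(B, 1) = C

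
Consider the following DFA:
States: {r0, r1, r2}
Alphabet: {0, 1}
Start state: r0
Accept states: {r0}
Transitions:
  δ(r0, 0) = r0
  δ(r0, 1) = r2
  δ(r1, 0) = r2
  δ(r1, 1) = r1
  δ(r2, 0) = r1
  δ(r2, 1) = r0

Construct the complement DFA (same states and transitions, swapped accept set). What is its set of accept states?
Complement accept states = All states \ Original accept states
= {r0, r1, r2} \ {r0}
{r1, r2}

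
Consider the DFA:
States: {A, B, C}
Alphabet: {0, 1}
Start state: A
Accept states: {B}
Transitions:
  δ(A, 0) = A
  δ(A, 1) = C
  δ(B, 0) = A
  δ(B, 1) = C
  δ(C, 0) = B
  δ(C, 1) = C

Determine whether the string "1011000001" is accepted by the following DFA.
Processing string "1011000001":
  A --1--> C
  C --0--> B
  B --1--> C
  C --1--> C
  C --0--> B
  B --0--> A
  A --0--> A
  A --0--> A
  A --0--> A
  A --1--> C
Final state: C
Accept states: {B}
No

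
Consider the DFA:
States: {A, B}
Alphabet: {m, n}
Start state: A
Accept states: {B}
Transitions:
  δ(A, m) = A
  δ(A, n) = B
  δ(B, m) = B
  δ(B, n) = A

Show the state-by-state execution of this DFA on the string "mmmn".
read 'm': A → A
  read 'm': A → A
  read 'm': A → A
  read 'n': A → B
A -> A -> A -> A -> B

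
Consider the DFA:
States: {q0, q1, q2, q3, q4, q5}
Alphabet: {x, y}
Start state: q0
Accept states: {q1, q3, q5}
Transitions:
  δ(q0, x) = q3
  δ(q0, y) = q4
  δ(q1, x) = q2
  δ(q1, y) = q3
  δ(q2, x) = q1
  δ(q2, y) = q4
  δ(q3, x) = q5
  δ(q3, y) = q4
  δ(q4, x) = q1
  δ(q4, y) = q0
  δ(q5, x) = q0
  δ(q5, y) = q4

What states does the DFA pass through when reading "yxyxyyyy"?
read 'y': q0 → q4
  read 'x': q4 → q1
  read 'y': q1 → q3
  read 'x': q3 → q5
  read 'y': q5 → q4
  read 'y': q4 → q0
  read 'y': q0 → q4
  read 'y': q4 → q0
q0 -> q4 -> q1 -> q3 -> q5 -> q4 -> q0 -> q4 -> q0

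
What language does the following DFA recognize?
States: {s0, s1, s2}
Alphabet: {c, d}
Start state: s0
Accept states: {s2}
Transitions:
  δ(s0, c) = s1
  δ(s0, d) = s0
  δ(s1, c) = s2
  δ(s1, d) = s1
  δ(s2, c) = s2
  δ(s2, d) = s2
Testing a few strings:
  'ccdc' → accept
  'ccdd' → accept
  'ccd' → accept
  'dd' → reject
State roles: s0=zero c's seen; s1=one c seen; s2=≥ two c's seen
All strings over {c,d} containing at least two c's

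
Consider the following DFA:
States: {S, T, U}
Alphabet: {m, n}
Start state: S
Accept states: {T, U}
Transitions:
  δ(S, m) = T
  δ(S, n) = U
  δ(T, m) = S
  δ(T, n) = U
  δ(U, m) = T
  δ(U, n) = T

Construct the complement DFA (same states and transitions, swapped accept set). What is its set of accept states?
Complement accept states = All states \ Original accept states
= {S, T, U} \ {T, U}
{S}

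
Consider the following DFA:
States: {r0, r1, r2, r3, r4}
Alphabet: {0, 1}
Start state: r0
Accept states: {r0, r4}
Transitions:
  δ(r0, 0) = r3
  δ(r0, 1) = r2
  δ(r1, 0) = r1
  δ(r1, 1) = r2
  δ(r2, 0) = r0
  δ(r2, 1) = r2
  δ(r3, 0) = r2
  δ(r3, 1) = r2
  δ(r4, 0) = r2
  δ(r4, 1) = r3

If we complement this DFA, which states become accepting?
Complement accept states = All states \ Original accept states
= {r0, r1, r2, r3, r4} \ {r0, r4}
{r1, r2, r3}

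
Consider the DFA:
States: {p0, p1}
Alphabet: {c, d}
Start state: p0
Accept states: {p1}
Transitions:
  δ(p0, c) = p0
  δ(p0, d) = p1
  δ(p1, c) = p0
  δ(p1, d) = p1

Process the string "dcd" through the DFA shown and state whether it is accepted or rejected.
Processing string "dcd":
  p0 --d--> p1
  p1 --c--> p0
  p0 --d--> p1
Final state: p1
Accept states: {p1}
Yes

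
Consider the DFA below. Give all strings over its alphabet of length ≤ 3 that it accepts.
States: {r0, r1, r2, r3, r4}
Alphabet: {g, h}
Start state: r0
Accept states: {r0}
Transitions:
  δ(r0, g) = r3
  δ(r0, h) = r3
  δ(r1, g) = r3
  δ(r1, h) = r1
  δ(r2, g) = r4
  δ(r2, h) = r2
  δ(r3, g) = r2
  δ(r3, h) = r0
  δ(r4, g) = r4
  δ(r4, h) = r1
ε, gh, hh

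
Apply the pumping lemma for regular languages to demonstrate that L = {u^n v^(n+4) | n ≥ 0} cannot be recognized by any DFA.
Assume L is regular with pumping length p. Idea: pumping the u-block breaks the fixed offset of 4.
Choose s = u^p v^(p+4) ∈ L. By the pumping lemma, s = xyz with |xy| ≤ p, |y| > 0, so y = u^k with k ≥ 1. Then xy²z = u^(p+k) v^(p+4). For this to be in L we would need p+4 = (p+k)+4, i.e. k = 0, contradicting k ≥ 1. So xy²z ∉ L.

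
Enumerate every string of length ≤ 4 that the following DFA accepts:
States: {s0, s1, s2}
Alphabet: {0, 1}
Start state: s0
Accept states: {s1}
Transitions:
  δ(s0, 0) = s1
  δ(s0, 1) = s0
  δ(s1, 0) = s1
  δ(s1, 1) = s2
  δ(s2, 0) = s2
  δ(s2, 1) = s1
0, 00, 10, 000, 011, 100, 110, 0000, 0011, 0101, 0110, 1000, 1011, 1100, 1110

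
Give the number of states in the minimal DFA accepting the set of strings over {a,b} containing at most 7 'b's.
By Myhill–Nerode, count the distinguishable equivalence classes: 9 classes — having seen 0, 1, …, 7, or >7 copies of 'b'; counts 0 through 7 are accepting and >7 is dead.
9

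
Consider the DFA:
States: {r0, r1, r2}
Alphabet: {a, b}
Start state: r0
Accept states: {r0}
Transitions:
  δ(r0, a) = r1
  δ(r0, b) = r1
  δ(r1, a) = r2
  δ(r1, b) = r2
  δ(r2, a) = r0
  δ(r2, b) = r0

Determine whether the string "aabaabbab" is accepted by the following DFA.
Processing string "aabaabbab":
  r0 --a--> r1
  r1 --a--> r2
  r2 --b--> r0
  r0 --a--> r1
  r1 --a--> r2
  r2 --b--> r0
  r0 --b--> r1
  r1 --a--> r2
  r2 --b--> r0
Final state: r0
Accept states: {r0}
Yes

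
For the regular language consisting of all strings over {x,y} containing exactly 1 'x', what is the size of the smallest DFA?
By Myhill–Nerode, count the distinguishable equivalence classes: 3 classes — having seen 0, 1, or >1 copies of 'x'; the count-1 class is the only accepting one and >1 is dead.
3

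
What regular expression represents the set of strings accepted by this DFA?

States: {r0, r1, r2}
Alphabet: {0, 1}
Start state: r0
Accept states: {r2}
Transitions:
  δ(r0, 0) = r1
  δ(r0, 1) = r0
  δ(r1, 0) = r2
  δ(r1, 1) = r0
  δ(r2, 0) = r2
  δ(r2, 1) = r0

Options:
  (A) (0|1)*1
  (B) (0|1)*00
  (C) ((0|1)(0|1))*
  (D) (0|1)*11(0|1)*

Check each option against the DFA on short strings; one disagreement eliminates an option:
  (A) (0|1)*1: on '1' the DFA goes r0 → r0 and rejects (r0 ∉ Accept), but the regex matches it → eliminate
  (B) (0|1)*00: agrees with the DFA on every string of length ≤ 6
  (C) ((0|1)(0|1))*: on ε the DFA stays in r0 and rejects (r0 ∉ Accept), but the regex matches it → eliminate
  (D) (0|1)*11(0|1)*: on '00' the DFA goes r0 → r1 → r2 and accepts (r2 ∈ Accept), but the regex does not match it → eliminate
Only (B) is consistent with the DFA.
(B) (0|1)*00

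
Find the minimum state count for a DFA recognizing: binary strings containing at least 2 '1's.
By Myhill–Nerode, count the distinguishable equivalence classes: 3 classes — having seen 0, 1, or ≥2 copies of '1'; any two classes i < j (j ≤ 2) are distinguished by the string 1^(2−j), which takes class j to 2 copies (accepted) but leaves class i below 2 (rejected).
3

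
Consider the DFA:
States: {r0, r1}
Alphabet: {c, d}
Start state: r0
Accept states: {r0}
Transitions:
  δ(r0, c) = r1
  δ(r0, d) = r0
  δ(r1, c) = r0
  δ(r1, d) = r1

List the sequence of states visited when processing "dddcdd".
read 'd': r0 → r0
  read 'd': r0 → r0
  read 'd': r0 → r0
  read 'c': r0 → r1
  read 'd': r1 → r1
  read 'd': r1 → r1
r0 -> r0 -> r0 -> r0 -> r1 -> r1 -> r1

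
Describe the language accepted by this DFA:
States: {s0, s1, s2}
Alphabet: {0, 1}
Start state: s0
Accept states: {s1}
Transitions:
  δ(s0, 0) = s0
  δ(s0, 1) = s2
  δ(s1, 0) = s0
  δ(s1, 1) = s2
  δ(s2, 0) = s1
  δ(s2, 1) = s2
Testing a few strings:
  '110' → accept
  '000' → reject
  '1001' → reject
  '100' → reject
State roles: s0=no suffix match; s1=suffix is 10; s2=one trailing 1
All binary strings ending with 10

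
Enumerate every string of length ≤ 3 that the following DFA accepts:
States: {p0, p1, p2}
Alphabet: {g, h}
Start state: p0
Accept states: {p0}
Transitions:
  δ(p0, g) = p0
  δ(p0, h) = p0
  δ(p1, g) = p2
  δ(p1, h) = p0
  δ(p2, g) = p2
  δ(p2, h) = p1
ε, g, h, gg, gh, hg, hh, ggg, ggh, ghg, ghh, hgg, hgh, hhg, hhh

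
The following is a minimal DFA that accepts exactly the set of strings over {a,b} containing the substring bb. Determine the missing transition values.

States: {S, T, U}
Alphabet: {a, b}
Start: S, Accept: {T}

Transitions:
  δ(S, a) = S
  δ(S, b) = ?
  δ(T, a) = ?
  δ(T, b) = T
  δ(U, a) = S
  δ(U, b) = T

From the language and accept set, identify what each state tracks — S: no progress toward bb; T: substring bb seen; U: one trailing b.
Each missing δ(q, a) is the state matching the new tracked value after reading a.
δ(S, b) = U; δ(T, a) = T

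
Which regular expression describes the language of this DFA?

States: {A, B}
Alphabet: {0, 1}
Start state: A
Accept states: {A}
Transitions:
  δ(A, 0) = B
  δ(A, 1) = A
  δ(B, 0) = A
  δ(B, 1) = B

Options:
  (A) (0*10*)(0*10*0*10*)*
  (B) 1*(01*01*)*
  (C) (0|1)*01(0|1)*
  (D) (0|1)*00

Check each option against the DFA on short strings; one disagreement eliminates an option:
  (A) (0*10*)(0*10*0*10*)*: on ε the DFA stays in A and accepts (A ∈ Accept), but the regex does not match it → eliminate
  (B) 1*(01*01*)*: agrees with the DFA on every string of length ≤ 6
  (C) (0|1)*01(0|1)*: on ε the DFA stays in A and accepts (A ∈ Accept), but the regex does not match it → eliminate
  (D) (0|1)*00: on ε the DFA stays in A and accepts (A ∈ Accept), but the regex does not match it → eliminate
Only (B) is consistent with the DFA.
(B) 1*(01*01*)*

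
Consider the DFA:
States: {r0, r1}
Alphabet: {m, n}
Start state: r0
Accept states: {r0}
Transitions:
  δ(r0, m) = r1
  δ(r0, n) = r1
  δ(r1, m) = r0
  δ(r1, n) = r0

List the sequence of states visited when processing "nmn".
read 'n': r0 → r1
  read 'm': r1 → r0
  read 'n': r0 → r1
r0 -> r1 -> r0 -> r1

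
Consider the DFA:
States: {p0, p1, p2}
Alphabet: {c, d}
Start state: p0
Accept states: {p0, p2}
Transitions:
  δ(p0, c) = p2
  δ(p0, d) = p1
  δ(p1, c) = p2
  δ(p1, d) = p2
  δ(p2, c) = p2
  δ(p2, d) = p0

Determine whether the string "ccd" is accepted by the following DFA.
Processing string "ccd":
  p0 --c--> p2
  p2 --c--> p2
  p2 --d--> p0
Final state: p0
Accept states: {p0, p2}
Yes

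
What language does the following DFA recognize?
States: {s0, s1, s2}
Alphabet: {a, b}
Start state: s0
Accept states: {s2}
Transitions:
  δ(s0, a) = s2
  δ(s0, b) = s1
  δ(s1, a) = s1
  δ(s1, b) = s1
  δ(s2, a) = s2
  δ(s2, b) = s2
Testing a few strings:
  'a' → accept
  'bba' → reject
  'b' → reject
  'aa' → accept
State roles: s0=no input read; s1=started with b (dead); s2=started with a
All strings over {a,b} starting with a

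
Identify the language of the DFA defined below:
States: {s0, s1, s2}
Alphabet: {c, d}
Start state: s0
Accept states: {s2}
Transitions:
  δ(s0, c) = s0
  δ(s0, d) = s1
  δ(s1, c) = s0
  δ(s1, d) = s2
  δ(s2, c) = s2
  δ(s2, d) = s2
Testing a few strings:
  'dc' → reject
  'dd' → accept
  'dccc' → reject
  'd' → reject
State roles: s0=no progress toward dd; s1=one trailing d; s2=substring dd seen
All strings over {c,d} containing the substring dd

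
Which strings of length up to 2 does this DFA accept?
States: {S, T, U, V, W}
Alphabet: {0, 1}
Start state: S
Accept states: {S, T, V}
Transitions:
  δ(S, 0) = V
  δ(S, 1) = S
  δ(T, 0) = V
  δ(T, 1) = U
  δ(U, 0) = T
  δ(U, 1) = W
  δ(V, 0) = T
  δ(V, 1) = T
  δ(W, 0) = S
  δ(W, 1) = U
ε, 0, 1, 00, 01, 10, 11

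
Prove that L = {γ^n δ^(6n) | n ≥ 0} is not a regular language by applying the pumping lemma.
Assume L is regular with pumping length p. Idea: pumping the γ-block breaks the 1:6 ratio.
Choose s = γ^p δ^(6p) (length 7p ≥ p). By the pumping lemma, s = xyz with |xy| ≤ p, |y| > 0, so y = γ^k with k ≥ 1. Then xy²z = γ^(p+k) δ^(6p). For this to be in L we would need 6p = 6(p+k), i.e. 6k = 0, contradicting k ≥ 1. So xy²z ∉ L.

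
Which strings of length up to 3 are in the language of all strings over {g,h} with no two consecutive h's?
ε, g, h, gg, gh, hg, ggg, ggh, ghg, hgg, hgh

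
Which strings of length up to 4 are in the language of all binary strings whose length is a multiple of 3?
ε, 000, 001, 010, 011, 100, 101, 110, 111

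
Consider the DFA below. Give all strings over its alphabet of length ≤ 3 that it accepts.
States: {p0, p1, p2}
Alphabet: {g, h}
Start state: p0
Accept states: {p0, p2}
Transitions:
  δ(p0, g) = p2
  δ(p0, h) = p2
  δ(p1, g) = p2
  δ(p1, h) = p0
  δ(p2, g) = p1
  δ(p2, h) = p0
ε, g, h, gh, hh, ggg, ggh, ghg, ghh, hgg, hgh, hhg, hhh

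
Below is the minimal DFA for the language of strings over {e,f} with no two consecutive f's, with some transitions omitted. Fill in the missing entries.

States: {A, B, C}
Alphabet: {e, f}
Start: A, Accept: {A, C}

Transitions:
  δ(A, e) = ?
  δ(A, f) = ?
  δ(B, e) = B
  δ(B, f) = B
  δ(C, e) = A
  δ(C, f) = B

From the language and accept set, identify what each state tracks — A: last symbol not f (ok); B: saw ff (dead); C: last symbol f (ok).
Each missing δ(q, a) is the state matching the new tracked value after reading a.
δ(A, e) = A; δ(A, f) = C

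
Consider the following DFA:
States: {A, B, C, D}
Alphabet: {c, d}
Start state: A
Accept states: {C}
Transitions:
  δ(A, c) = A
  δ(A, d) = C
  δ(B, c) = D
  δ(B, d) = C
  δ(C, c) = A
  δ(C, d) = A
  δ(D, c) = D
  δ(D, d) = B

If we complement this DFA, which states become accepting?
Complement accept states = All states \ Original accept states
= {A, B, C, D} \ {C}
{A, B, D}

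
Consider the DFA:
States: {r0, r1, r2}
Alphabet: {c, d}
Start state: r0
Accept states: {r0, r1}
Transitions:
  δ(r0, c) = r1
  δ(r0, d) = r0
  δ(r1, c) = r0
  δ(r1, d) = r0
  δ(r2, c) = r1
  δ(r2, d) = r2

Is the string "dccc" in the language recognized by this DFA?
Processing string "dccc":
  r0 --d--> r0
  r0 --c--> r1
  r1 --c--> r0
  r0 --c--> r1
Final state: r1
Accept states: {r0, r1}
Yes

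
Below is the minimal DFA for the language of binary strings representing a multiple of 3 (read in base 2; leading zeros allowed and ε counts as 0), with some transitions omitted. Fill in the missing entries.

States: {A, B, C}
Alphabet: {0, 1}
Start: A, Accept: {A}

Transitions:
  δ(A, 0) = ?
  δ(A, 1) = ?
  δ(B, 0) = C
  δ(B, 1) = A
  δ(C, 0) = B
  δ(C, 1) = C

From the language and accept set, identify what each state tracks — A: value ≡ 0 (mod 3); B: value ≡ 1 (mod 3); C: value ≡ 2 (mod 3).
Each missing δ(q, a) is the state matching the new tracked value after reading a.
δ(A, 0) = A; δ(A, 1) = B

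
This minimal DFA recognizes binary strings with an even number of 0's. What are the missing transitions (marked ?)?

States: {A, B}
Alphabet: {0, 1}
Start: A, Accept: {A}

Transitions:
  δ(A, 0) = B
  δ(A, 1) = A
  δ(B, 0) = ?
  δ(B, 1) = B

From the language and accept set, identify what each state tracks — A: even number of 0's so far; B: odd number of 0's so far.
Each missing δ(q, a) is the state matching the new tracked value after reading a.
δ(B, 0) = A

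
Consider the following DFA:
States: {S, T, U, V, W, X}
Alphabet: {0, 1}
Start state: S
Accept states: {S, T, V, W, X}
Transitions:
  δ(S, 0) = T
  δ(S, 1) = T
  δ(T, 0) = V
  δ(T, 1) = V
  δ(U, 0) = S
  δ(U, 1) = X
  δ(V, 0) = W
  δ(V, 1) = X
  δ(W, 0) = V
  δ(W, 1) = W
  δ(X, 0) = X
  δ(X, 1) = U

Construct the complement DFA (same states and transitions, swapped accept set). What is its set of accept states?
Complement accept states = All states \ Original accept states
= {S, T, U, V, W, X} \ {S, T, V, W, X}
{U}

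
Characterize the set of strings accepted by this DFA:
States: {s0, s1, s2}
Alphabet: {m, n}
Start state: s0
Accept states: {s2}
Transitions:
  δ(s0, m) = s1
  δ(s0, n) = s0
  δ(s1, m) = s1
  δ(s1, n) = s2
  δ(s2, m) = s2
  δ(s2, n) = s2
Testing a few strings:
  'mn' → accept
  'mnn' → accept
  'nm' → reject
  'nnnm' → reject
State roles: s0=no m seen yet; s1=seen a m, waiting for n; s2=substring mn seen
All strings over {m,n} containing the substring mn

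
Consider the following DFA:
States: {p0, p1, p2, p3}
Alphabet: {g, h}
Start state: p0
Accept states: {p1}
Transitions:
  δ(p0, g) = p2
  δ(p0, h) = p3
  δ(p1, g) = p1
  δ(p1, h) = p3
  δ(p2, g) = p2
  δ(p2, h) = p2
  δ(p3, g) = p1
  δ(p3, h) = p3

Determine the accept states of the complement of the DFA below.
Complement accept states = All states \ Original accept states
= {p0, p1, p2, p3} \ {p1}
{p0, p2, p3}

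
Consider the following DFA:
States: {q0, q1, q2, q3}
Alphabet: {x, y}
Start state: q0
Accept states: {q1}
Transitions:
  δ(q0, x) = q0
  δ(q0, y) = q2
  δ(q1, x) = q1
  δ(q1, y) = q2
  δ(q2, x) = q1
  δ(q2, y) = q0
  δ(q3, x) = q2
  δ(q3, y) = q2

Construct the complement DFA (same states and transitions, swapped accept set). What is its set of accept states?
Complement accept states = All states \ Original accept states
= {q0, q1, q2, q3} \ {q1}
{q0, q2, q3}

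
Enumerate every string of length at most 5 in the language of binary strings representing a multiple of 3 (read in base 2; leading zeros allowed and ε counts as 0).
ε, 0, 00, 11, 000, 011, 110, 0000, 0011, 0110, 1001, 1100, 1111, 00000, 00011, 00110, 01001, 01100, 01111, 10010, 10101, 11000, 11011, 11110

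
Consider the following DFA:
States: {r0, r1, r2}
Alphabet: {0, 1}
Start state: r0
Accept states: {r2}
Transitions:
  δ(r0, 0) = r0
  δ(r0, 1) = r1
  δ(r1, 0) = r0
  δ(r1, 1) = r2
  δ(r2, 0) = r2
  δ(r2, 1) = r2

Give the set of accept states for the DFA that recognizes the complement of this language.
Complement accept states = All states \ Original accept states
= {r0, r1, r2} \ {r2}
{r0, r1}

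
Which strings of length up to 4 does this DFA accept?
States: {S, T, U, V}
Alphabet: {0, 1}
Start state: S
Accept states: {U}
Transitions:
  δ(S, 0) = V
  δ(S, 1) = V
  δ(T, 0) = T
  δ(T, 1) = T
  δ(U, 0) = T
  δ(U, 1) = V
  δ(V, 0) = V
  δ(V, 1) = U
01, 11, 001, 101, 0001, 0111, 1001, 1111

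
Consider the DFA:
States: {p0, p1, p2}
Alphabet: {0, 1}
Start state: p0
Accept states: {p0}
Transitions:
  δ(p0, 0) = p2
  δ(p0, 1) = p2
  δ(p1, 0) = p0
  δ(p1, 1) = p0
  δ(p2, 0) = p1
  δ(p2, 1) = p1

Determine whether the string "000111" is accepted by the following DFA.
Processing string "000111":
  p0 --0--> p2
  p2 --0--> p1
  p1 --0--> p0
  p0 --1--> p2
  p2 --1--> p1
  p1 --1--> p0
Final state: p0
Accept states: {p0}
Yes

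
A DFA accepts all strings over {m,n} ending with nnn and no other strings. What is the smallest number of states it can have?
By Myhill–Nerode, count the distinguishable equivalence classes: 4 classes — one per longest suffix of the input that is a prefix of 'nnn' (lengths 0 through 3); only the length-3 class is accepting.
4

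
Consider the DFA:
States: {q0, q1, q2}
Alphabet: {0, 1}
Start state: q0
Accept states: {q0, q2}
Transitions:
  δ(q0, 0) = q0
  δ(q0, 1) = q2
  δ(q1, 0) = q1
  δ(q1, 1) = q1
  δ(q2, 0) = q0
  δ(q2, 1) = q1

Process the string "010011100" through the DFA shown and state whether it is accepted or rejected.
Processing string "010011100":
  q0 --0--> q0
  q0 --1--> q2
  q2 --0--> q0
  q0 --0--> q0
  q0 --1--> q2
  q2 --1--> q1
  q1 --1--> q1
  q1 --0--> q1
  q1 --0--> q1
Final state: q1
Accept states: {q0, q2}
No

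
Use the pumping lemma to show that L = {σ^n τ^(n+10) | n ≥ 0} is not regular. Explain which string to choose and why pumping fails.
Assume L is regular with pumping length p. Idea: pumping the σ-block breaks the fixed offset of 10.
Choose s = σ^p τ^(p+10) ∈ L. By the pumping lemma, s = xyz with |xy| ≤ p, |y| > 0, so y = σ^k with k ≥ 1. Then xy²z = σ^(p+k) τ^(p+10). For this to be in L we would need p+10 = (p+k)+10, i.e. k = 0, contradicting k ≥ 1. So xy²z ∉ L.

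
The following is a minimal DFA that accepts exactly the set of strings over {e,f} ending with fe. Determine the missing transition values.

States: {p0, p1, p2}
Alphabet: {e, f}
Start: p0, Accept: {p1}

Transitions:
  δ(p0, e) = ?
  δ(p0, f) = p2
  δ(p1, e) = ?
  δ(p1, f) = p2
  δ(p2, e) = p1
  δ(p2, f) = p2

From the language and accept set, identify what each state tracks — p0: no suffix match; p1: suffix is fe; p2: one trailing f.
Each missing δ(q, a) is the state matching the new tracked value after reading a.
δ(p0, e) = p0; δ(p1, e) = p0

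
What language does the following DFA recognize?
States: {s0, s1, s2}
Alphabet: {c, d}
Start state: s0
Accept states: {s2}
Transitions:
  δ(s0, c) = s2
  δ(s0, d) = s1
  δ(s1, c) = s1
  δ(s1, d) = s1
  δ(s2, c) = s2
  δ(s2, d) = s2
Testing a few strings:
  'dd' → reject
  'c' → accept
  'dcc' → reject
  'cd' → accept
State roles: s0=no input read; s1=started with d (dead); s2=started with c
All strings over {c,d} starting with c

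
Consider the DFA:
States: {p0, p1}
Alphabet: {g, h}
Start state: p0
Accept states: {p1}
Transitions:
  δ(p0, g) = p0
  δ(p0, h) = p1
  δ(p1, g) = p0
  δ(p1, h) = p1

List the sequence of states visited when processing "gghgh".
read 'g': p0 → p0
  read 'g': p0 → p0
  read 'h': p0 → p1
  read 'g': p1 → p0
  read 'h': p0 → p1
p0 -> p0 -> p0 -> p1 -> p0 -> p1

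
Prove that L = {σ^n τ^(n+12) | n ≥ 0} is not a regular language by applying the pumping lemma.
Assume L is regular with pumping length p. Idea: pumping the σ-block breaks the fixed offset of 12.
Choose s = σ^p τ^(p+12) ∈ L. By the pumping lemma, s = xyz with |xy| ≤ p, |y| > 0, so y = σ^k with k ≥ 1. Then xy²z = σ^(p+k) τ^(p+12). For this to be in L we would need p+12 = (p+k)+12, i.e. k = 0, contradicting k ≥ 1. So xy²z ∉ L.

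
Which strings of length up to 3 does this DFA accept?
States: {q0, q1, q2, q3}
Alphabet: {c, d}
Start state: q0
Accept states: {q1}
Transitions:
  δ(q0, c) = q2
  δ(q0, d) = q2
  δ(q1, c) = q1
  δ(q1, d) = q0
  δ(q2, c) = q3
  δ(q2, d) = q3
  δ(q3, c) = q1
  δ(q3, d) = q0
ccc, cdc, dcc, ddc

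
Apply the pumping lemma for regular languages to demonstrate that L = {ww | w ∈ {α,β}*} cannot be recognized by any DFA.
Assume L is regular with pumping length p. Idea: pumping the leading α-block breaks the equality of the two halves.
Choose s = α^p β α^p β ∈ L (with w = α^p β). |s| = 2p+2 ≥ p. By the pumping lemma, s = xyz with |xy| ≤ p, |y| > 0, so y = α^k with k ≥ 1, in the first α-block. Then xy²z = α^(p+k) β α^p β, of length 2p+2+k. If k is odd this length is odd, so it cannot be of the form ww. If k is even, each half has length p+1+k/2 ≤ p+k, so the first half lies entirely inside the leading α-block and contains no β, while the second half ends in β; the halves differ. Either way xy²z ∉ L.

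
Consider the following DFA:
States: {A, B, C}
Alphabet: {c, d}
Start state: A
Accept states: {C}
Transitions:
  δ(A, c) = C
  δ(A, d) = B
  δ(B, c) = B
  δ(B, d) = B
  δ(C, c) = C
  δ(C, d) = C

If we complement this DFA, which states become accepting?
Complement accept states = All states \ Original accept states
= {A, B, C} \ {C}
{A, B}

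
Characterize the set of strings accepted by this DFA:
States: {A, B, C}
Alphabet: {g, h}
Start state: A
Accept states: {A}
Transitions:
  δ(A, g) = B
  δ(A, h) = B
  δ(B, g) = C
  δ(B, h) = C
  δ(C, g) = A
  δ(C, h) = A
Testing a few strings:
  'gh' → reject
  'hhgg' → reject
  'hhhg' → reject
  'ghhg' → reject
State roles: A=length ≡ 0 (mod 3); B=length ≡ 1 (mod 3); C=length ≡ 2 (mod 3)
All strings over {g,h} whose length is a multiple of 3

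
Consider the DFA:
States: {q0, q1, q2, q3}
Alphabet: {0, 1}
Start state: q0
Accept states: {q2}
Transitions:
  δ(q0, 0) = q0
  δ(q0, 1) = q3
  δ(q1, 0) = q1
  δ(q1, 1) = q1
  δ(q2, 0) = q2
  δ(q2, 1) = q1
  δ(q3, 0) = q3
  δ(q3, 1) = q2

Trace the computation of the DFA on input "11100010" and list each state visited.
read '1': q0 → q3
  read '1': q3 → q2
  read '1': q2 → q1
  read '0': q1 → q1
  read '0': q1 → q1
  read '0': q1 → q1
  read '1': q1 → q1
  read '0': q1 → q1
q0 -> q3 -> q2 -> q1 -> q1 -> q1 -> q1 -> q1 -> q1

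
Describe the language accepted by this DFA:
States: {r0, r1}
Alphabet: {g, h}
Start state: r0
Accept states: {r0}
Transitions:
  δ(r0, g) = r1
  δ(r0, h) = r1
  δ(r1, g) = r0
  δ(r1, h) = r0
Testing a few strings:
  'h' → reject
  'gh' → accept
  'hhg' → reject
  'hh' → accept
State roles: r0=even length so far; r1=odd length so far
All strings over {g,h} of even length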